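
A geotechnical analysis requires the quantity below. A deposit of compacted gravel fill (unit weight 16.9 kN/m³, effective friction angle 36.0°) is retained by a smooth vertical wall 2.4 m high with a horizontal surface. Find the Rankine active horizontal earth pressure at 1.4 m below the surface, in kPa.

6.14 kPa

K_a = (1 − sin φ)/(1 + sin φ) = 0.2596.
σ_h = K_a γ z = 0.2596 × 16.9 × 1.4 = 6.143 kPa.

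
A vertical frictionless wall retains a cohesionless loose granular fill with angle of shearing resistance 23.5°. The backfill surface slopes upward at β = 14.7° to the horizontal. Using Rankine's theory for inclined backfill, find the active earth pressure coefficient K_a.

0.501

K_a = cos β · (cos β − √(cos²β − cos²φ)) / (cos β + √(cos²β − cos²φ)).
cos β = 0.9673, cos φ = 0.9171, √(cos²β − cos²φ) = 0.3076.
K_a = 0.9673 × (0.9673 − 0.3076)/(0.9673 + 0.3076) = 0.5005.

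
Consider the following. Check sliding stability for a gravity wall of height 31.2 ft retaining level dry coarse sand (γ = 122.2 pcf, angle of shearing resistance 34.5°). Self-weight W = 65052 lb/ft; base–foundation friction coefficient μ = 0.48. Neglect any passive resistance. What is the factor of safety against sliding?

1.90

K_a = tan²(45° − 34.5°/2) = 0.2768.
P_a = ½K_aγH² = 0.5×0.2768×122.2×31.2² = 16460 lb/ft, acting at H/3 = 10.40 ft above the base.
FS_sliding = μW / P_a = 0.48×65052 / 16460 = 1.897.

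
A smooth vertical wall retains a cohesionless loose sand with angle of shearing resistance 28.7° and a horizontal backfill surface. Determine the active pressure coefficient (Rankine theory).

K_a = tan²(45° − φ/2) = tan²(30.65°) = 0.3511.

0.351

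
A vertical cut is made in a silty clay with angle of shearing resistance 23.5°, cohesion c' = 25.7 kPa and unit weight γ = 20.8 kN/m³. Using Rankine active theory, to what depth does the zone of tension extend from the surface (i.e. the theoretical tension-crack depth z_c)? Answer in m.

K_a = tan²(45° − 23.5°/2) = 0.4298; √K_a = 0.6556.
The active pressure is zero where K_a γ z = 2c√K_a, so z_c = 2c/(γ√K_a) = 2×25.7/(20.8×0.6556) = 3.769 m.

3.77 m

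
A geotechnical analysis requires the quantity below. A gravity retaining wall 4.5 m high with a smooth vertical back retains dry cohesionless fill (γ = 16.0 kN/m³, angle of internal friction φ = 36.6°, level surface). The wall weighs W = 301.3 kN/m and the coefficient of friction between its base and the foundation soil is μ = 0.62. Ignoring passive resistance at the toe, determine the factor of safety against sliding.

4.56

K_a = tan²(45° − 36.6°/2) = 0.2530.
P_a = ½K_aγH² = 0.5×0.2530×16.0×4.5² = 40.98 kN/m, acting at H/3 = 1.500 m above the base.
FS_sliding = μW / P_a = 0.62×301.3 / 40.98 = 4.559.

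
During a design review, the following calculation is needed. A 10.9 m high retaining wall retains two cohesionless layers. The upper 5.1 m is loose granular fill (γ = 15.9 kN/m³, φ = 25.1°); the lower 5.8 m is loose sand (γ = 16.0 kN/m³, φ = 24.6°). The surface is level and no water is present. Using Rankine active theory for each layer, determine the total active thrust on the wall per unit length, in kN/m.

388 kN/m

K_a1 = tan²(45°−25.1°/2) = 0.4043; K_a2 = tan²(45°−24.6°/2) = 0.4121.
Layer 1: σ at base = K_a1 γ₁ h₁ = 32.78 kPa; P₁ = ½×32.78×5.1 = 83.60.
Layer 2: σ_v at top = γ₁h₁ = 81.09; σ_h top = K_a2×81.09 = 33.42; σ_h base = K_a2×(81.09+16.0×5.8) = 71.67.
P₂ = ½(33.42+71.67)×5.8 = 304.8. Total P_a = 83.60+304.8 = 388.4 kN/m.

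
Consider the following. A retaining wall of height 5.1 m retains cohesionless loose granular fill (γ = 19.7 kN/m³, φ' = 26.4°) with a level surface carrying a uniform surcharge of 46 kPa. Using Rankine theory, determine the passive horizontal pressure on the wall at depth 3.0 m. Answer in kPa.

K_p = (1 + sin φ)/(1 − sin φ) = 2.601.
σ_v = γz + q = 19.7 × 3.0 + 46 = 105.1 kPa.
σ_h = K_p σ_v = 2.601 × 105.1 = 273.4 kPa.

273 kPa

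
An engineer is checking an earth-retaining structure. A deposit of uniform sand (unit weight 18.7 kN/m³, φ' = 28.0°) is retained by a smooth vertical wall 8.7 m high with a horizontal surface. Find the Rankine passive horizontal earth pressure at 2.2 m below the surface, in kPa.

K_p = (1 + sin φ)/(1 − sin φ) = 2.770.
σ_h = K_p γ z = 2.770 × 18.7 × 2.2 = 114.0 kPa.

114 kPa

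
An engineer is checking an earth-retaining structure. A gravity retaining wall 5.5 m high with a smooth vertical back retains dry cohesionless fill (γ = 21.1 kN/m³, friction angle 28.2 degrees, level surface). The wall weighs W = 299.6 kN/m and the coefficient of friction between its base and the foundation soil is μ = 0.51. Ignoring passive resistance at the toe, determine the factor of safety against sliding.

K_a = tan²(45° − 28.2°/2) = 0.3582.
P_a = ½K_aγH² = 0.5×0.3582×21.1×5.5² = 114.3 kN/m, acting at H/3 = 1.833 m above the base.
FS_sliding = μW / P_a = 0.51×299.6 / 114.3 = 1.337.

1.34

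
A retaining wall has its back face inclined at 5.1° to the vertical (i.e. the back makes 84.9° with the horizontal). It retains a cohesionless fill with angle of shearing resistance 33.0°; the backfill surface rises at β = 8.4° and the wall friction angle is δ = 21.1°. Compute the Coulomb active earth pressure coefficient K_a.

0.337

K_a = sin²(α+φ) / [sin²α · sin(α−δ) · (1 + √{sin(φ+δ)sin(φ−β) / (sin(α−δ)sin(α+β))})²].
With α = 84.9°, φ = 33.0°, δ = 21.1°, β = 8.4°: K_a = 0.3370.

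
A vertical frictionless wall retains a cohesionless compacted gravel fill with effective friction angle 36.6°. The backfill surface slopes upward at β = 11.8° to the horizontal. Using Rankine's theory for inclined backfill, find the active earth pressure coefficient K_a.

K_a = cos β · (cos β − √(cos²β − cos²φ)) / (cos β + √(cos²β − cos²φ)).
cos β = 0.9789, cos φ = 0.8028, √(cos²β − cos²φ) = 0.5601.
K_a = 0.9789 × (0.9789 − 0.5601)/(0.9789 + 0.5601) = 0.2664.

0.266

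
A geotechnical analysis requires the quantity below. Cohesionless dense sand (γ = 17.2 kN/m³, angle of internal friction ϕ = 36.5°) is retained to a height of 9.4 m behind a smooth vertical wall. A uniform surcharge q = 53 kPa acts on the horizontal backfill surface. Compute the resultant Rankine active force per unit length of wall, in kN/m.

320 kN/m

K_a = tan²(45° − φ/2) = 0.2541.
Soil triangle: ½ K_a γ H² = 0.5×0.2541×17.2×9.4² = 193.1 kN/m.
Surcharge rectangle: K_a q H = 0.2541×53×9.4 = 126.6 kN/m.
Total = 193.1 + 126.6 = 319.6 kN/m.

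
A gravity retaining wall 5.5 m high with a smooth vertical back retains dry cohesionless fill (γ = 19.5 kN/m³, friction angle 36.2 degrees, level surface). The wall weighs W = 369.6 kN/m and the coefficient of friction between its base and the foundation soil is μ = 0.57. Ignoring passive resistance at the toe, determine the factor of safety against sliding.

2.78

K_a = tan²(45° − 36.2°/2) = 0.2574.
P_a = ½K_aγH² = 0.5×0.2574×19.5×5.5² = 75.91 kN/m, acting at H/3 = 1.833 m above the base.
FS_sliding = μW / P_a = 0.57×369.6 / 75.91 = 2.775.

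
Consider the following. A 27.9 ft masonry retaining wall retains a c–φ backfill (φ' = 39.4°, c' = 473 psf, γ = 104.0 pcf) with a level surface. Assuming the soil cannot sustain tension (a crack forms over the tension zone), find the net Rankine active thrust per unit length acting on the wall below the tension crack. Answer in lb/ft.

871 lb/ft

K_a = 0.2234; √K_a = 0.4727.
Tension-crack depth z_c = 2c/(γ√K_a) = 2×473/(104.0×0.4727) = 19.24 ft.
σ_a at base = K_a γ H − 2c√K_a = 0.2234×104.0×27.9 − 2×473×0.4727 = 201.2 psf.
P_a = ½ × 201.2 × (H − z_c) = 0.5×201.2×8.657 = 870.8 lb/ft.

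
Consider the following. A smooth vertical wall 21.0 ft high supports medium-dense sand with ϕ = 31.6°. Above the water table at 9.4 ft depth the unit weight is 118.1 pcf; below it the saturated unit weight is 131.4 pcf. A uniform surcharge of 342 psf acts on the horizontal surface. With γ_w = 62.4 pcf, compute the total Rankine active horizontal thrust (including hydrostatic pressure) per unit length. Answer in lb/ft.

K_a = tan²(45° − φ/2) = 0.3123.
γ' = 131.4 − 62.4 = 69.00 pcf. h₂ = H − d_w = 11.6 ft.
σ'_h: at surface K_a·q = 106.8; at WT K_a(q+γd_w) = 453.6; at base K_a(q+γd_w+γ'h₂) = 703.6 psf.
P₁ = ½(106.8+453.6)×9.4 = 2634; P₂ = ½(453.6+703.6)×11.6 = 6711; P_w = ½γ_w h₂² = 4198.
Total = 2634+6711+4198 = 13540 lb/ft.

13500 lb/ft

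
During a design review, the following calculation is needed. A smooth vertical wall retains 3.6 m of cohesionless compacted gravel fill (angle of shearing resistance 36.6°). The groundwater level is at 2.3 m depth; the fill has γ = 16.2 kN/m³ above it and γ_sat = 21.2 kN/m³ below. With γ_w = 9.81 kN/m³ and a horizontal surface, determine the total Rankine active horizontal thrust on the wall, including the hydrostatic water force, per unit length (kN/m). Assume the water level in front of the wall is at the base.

K_a = tan²(45° − φ/2) = 0.2530.
γ' = 21.2 − 9.81 = 11.39 kN/m³. Depth below WT = 1.3 m.
σ'_h at WT = K_a γ d_w = 9.425 kPa; at base = 9.425 + K_a γ' × 1.3 = 13.17 kPa.
P₁ (0–2.3 m) = ½×9.425×2.3 = 10.84. P₂ (2.3–3.6 m) = ½(9.425+13.17)×1.3 = 14.69.
P_w = ½ γ_w h₂² = 0.5×9.81×1.3² = 8.289. Total = 10.84+14.69+8.289 = 33.82 kN/m.

33.8 kN/m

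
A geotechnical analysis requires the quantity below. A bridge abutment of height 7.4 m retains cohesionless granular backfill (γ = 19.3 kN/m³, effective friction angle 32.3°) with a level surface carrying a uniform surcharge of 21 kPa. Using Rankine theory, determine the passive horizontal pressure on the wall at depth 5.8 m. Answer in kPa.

K_p = (1 + sin φ)/(1 − sin φ) = 3.295.
σ_v = γz + q = 19.3 × 5.8 + 21 = 132.9 kPa.
σ_h = K_p σ_v = 3.295 × 132.9 = 438.0 kPa.

438 kPa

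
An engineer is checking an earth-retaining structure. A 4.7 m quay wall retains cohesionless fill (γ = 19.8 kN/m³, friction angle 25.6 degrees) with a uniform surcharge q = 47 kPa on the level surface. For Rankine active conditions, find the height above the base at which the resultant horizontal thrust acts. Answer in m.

1.96 m

K_a = 0.3966.
Triangular part P₁ = ½K_aγH² = 86.73 at H/3 = 1.567 m; rectangular part P₂ = K_a q H = 87.60 at H/2 = 2.350 m.
ȳ = (P₁·1.567 + P₂·2.350)/(P₁+P₂) = 1.960 m.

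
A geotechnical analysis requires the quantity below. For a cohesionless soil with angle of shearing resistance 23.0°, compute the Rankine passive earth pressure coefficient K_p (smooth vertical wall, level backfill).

2.28

K_p = (1 + sin φ)/(1 − sin φ) = tan²(45° + 23.0°/2) = 2.283.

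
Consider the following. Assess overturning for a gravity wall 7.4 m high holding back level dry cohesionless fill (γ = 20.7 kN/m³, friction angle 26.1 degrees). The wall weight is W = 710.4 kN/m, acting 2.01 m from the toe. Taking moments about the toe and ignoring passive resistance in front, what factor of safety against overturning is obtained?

2.63

K_a = tan²(45° − 26.1°/2) = 0.3889.
P_a = ½K_aγH² = 0.5×0.3889×20.7×7.4² = 220.4 kN/m, acting at H/3 = 2.467 m above the base.
Overturning moment M_o = P_a × H/3 = 220.4 × 2.467 = 543.8.
Resisting moment M_r = W × 2.01 = 710.4 × 2.01 = 1428.
FS_overturning = M_r/M_o = 1428/543.8 = 2.626.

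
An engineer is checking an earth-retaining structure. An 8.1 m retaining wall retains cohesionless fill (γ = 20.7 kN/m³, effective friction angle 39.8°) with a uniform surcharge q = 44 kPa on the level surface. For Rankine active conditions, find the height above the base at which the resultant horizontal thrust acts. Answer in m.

3.16 m

K_a = 0.2194.
Triangular part P₁ = ½K_aγH² = 149.0 at H/3 = 2.700 m; rectangular part P₂ = K_a q H = 78.21 at H/2 = 4.050 m.
ȳ = (P₁·2.700 + P₂·4.050)/(P₁+P₂) = 3.165 m.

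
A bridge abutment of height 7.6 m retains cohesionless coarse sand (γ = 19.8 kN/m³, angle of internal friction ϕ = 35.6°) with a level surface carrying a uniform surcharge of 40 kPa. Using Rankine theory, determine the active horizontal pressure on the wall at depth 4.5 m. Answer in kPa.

34.1 kPa

K_a = (1 − sin φ)/(1 + sin φ) = 0.2641.
σ_v = γz + q = 19.8 × 4.5 + 40 = 129.1 kPa.
σ_h = K_a σ_v = 0.2641 × 129.1 = 34.10 kPa.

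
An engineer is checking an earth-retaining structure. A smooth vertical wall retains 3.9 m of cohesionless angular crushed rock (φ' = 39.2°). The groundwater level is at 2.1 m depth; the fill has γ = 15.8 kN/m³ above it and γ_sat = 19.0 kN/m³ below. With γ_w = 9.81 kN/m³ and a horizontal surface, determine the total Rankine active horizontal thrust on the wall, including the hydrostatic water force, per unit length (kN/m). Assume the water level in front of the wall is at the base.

40.6 kN/m

K_a = tan²(45° − φ/2) = 0.2255.
γ' = 19.0 − 9.81 = 9.190 kN/m³. Depth below WT = 1.8 m.
σ'_h at WT = K_a γ d_w = 7.481 kPa; at base = 7.481 + K_a γ' × 1.8 = 11.21 kPa.
P₁ (0–2.1 m) = ½×7.481×2.1 = 7.855. P₂ (2.1–3.9 m) = ½(7.481+11.21)×1.8 = 16.82.
P_w = ½ γ_w h₂² = 0.5×9.81×1.8² = 15.89. Total = 7.855+16.82+15.89 = 40.57 kN/m.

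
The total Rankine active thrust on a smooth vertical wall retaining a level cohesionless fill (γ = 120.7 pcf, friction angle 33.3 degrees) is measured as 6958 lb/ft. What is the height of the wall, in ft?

K_a = 0.2911. P_a = ½ K_a γ H² ⇒ H = √(2P_a/(K_a γ)).
H = √(2×6958/(0.2911×120.7)) = 19.90 ft.

19.9 ft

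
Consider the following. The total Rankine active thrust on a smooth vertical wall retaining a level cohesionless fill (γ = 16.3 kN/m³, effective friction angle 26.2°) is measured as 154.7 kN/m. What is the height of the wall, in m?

K_a = 0.3874. P_a = ½ K_a γ H² ⇒ H = √(2P_a/(K_a γ)).
H = √(2×154.7/(0.3874×16.3)) = 6.999 m.

7.00 m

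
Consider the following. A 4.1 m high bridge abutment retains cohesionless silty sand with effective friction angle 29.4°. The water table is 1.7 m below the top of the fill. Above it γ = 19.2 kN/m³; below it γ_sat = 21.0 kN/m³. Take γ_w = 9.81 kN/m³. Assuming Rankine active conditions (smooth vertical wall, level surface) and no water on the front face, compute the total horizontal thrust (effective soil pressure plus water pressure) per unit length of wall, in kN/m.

75.5 kN/m

K_a = tan²(45° − φ/2) = 0.3415.
γ' = 21.0 − 9.81 = 11.19 kN/m³. Depth below WT = 2.4 m.
σ'_h at WT = K_a γ d_w = 11.15 kPa; at base = 11.15 + K_a γ' × 2.4 = 20.32 kPa.
P₁ (0–1.7 m) = ½×11.15×1.7 = 9.474. P₂ (1.7–4.1 m) = ½(11.15+20.32)×2.4 = 37.75.
P_w = ½ γ_w h₂² = 0.5×9.81×2.4² = 28.25. Total = 9.474+37.75+28.25 = 75.48 kN/m.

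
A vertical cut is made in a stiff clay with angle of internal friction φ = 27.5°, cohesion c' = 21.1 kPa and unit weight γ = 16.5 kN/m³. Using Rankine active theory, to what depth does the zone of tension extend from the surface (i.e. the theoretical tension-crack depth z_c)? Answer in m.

K_a = tan²(45° − 27.5°/2) = 0.3682; √K_a = 0.6068.
The active pressure is zero where K_a γ z = 2c√K_a, so z_c = 2c/(γ√K_a) = 2×21.1/(16.5×0.6068) = 4.215 m.

4.21 m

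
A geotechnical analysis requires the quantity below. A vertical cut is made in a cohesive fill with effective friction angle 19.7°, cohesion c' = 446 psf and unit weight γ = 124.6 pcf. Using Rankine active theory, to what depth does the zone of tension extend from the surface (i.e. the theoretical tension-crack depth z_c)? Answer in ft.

K_a = tan²(45° − 19.7°/2) = 0.4958; √K_a = 0.7041.
The active pressure is zero where K_a γ z = 2c√K_a, so z_c = 2c/(γ√K_a) = 2×446/(124.6×0.7041) = 10.17 ft.

10.2 ft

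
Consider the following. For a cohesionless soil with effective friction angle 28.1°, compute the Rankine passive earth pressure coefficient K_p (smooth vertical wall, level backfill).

K_p = (1 + sin φ)/(1 − sin φ) = tan²(45° + 28.1°/2) = 2.781.

2.78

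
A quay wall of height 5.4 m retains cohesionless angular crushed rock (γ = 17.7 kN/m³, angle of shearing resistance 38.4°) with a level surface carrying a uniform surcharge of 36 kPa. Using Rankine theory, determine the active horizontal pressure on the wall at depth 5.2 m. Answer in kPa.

K_a = (1 − sin φ)/(1 + sin φ) = 0.2337.
σ_v = γz + q = 17.7 × 5.2 + 36 = 128.0 kPa.
σ_h = K_a σ_v = 0.2337 × 128.0 = 29.92 kPa.

29.9 kPa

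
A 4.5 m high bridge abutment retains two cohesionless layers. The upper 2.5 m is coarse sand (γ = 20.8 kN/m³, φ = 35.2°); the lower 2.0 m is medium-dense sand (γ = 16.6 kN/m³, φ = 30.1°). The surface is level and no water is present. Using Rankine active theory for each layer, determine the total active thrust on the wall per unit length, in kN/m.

K_a1 = tan²(45°−35.2°/2) = 0.2687; K_a2 = tan²(45°−30.1°/2) = 0.3320.
Layer 1: σ at base = K_a1 γ₁ h₁ = 13.97 kPa; P₁ = ½×13.97×2.5 = 17.46.
Layer 2: σ_v at top = γ₁h₁ = 52.00; σ_h top = K_a2×52.00 = 17.26; σ_h base = K_a2×(52.00+16.6×2.0) = 28.29.
P₂ = ½(17.26+28.29)×2.0 = 45.55. Total P_a = 17.46+45.55 = 63.01 kN/m.

63.0 kN/m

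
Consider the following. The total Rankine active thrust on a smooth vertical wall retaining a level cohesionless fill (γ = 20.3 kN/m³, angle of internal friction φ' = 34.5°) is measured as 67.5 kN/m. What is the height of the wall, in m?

4.90 m

K_a = 0.2768. P_a = ½ K_a γ H² ⇒ H = √(2P_a/(K_a γ)).
H = √(2×67.5/(0.2768×20.3)) = 4.902 m.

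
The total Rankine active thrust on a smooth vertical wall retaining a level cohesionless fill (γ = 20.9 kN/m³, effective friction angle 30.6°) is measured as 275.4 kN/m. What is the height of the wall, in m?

9.00 m

K_a = 0.3253. P_a = ½ K_a γ H² ⇒ H = √(2P_a/(K_a γ)).
H = √(2×275.4/(0.3253×20.9)) = 9.000 m.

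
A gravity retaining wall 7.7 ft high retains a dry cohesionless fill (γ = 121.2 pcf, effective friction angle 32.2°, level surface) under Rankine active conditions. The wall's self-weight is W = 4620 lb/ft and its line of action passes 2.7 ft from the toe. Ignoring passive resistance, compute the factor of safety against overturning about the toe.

4.44

K_a = tan²(45° − 32.2°/2) = 0.3047.
P_a = ½K_aγH² = 0.5×0.3047×121.2×7.7² = 1095 lb/ft, acting at H/3 = 2.567 ft above the base.
Overturning moment M_o = P_a × H/3 = 1095 × 2.567 = 2810.
Resisting moment M_r = W × 2.7 = 4620 × 2.7 = 12470.
FS_overturning = M_r/M_o = 12470/2810 = 4.439.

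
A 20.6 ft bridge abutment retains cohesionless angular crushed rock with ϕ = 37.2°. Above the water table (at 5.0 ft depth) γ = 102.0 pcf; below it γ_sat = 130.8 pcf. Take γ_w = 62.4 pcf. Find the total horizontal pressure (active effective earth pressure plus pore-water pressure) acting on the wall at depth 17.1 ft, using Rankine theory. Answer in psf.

1080 psf

K_a = (1 − sin φ)/(1 + sin φ) = 0.2464.
γ' = 130.8 − 62.4 = 68.40 pcf.
Effective vertical stress at 17.1 ft: σ'_v = 102.0×5.0 + 68.40×12.1 = 1338 psf.
σ'_h = K_a σ'_v = 0.2464 × 1338 = 329.6 psf; u = γ_w × 12.1 = 755.0 psf.
Total σ_h = 329.6 + 755.0 = 1085 psf.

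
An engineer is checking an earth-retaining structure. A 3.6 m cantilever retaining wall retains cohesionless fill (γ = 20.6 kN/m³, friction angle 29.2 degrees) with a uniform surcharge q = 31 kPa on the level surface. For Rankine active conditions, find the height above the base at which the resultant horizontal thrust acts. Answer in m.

1.47 m

K_a = 0.3442.
Triangular part P₁ = ½K_aγH² = 45.95 at H/3 = 1.200 m; rectangular part P₂ = K_a q H = 38.41 at H/2 = 1.800 m.
ȳ = (P₁·1.200 + P₂·1.800)/(P₁+P₂) = 1.473 m.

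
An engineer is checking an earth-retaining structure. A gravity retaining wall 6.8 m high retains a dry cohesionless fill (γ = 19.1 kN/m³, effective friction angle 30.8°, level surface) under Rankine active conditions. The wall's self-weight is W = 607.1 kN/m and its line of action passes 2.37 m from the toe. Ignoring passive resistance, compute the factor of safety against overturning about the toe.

4.45

K_a = tan²(45° − 30.8°/2) = 0.3227.
P_a = ½K_aγH² = 0.5×0.3227×19.1×6.8² = 142.5 kN/m, acting at H/3 = 2.267 m above the base.
Overturning moment M_o = P_a × H/3 = 142.5 × 2.267 = 323.0.
Resisting moment M_r = W × 2.37 = 607.1 × 2.37 = 1439.
FS_overturning = M_r/M_o = 1439/323.0 = 4.454.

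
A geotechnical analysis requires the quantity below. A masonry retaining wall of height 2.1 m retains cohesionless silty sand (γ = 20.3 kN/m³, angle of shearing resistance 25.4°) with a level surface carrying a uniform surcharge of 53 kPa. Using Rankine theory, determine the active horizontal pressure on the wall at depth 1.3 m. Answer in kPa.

31.7 kPa

K_a = (1 − sin φ)/(1 + sin φ) = 0.3996.
σ_v = γz + q = 20.3 × 1.3 + 53 = 79.39 kPa.
σ_h = K_a σ_v = 0.3996 × 79.39 = 31.73 kPa.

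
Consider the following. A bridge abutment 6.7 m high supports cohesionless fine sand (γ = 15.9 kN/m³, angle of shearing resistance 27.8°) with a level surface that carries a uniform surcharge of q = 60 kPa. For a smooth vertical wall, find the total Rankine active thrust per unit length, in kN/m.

K_a = tan²(45° − φ/2) = 0.3639.
Soil triangle: ½ K_a γ H² = 0.5×0.3639×15.9×6.7² = 129.9 kN/m.
Surcharge rectangle: K_a q H = 0.3639×60×6.7 = 146.3 kN/m.
Total = 129.9 + 146.3 = 276.2 kN/m.

276 kN/m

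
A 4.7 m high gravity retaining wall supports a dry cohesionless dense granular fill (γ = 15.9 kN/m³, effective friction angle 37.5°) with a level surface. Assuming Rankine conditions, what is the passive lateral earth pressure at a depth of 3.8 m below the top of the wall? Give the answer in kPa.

248 kPa

K_p = (1 + sin φ)/(1 − sin φ) = 4.112.
σ_h = K_p γ z = 4.112 × 15.9 × 3.8 = 248.4 kPa.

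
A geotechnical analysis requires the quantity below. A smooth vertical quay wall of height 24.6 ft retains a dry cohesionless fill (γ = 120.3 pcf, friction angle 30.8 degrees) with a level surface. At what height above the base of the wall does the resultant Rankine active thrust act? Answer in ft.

K_a = 0.3227.
The pressure distribution is triangular, so the resultant acts at H/3 above the base = 24.6/3 = 8.200 ft.

8.20 ft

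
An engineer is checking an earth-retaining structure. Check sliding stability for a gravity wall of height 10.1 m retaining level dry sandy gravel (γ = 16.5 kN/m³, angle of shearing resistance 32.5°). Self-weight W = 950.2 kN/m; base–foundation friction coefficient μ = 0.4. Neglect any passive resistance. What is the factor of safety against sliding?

1.50

K_a = tan²(45° − 32.5°/2) = 0.3010.
P_a = ½K_aγH² = 0.5×0.3010×16.5×10.1² = 253.3 kN/m, acting at H/3 = 3.367 m above the base.
FS_sliding = μW / P_a = 0.4×950.2 / 253.3 = 1.501.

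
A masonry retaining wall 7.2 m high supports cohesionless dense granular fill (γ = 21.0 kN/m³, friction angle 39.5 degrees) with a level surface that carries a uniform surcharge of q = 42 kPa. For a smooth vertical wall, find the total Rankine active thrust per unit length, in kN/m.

K_a = tan²(45° − φ/2) = 0.2224.
Soil triangle: ½ K_a γ H² = 0.5×0.2224×21.0×7.2² = 121.1 kN/m.
Surcharge rectangle: K_a q H = 0.2224×42×7.2 = 67.26 kN/m.
Total = 121.1 + 67.26 = 188.3 kN/m.

188 kN/m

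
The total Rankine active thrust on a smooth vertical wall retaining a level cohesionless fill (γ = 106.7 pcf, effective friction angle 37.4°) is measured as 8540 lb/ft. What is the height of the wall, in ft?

25.6 ft

K_a = 0.2443. P_a = ½ K_a γ H² ⇒ H = √(2P_a/(K_a γ)).
H = √(2×8540/(0.2443×106.7)) = 25.60 ft.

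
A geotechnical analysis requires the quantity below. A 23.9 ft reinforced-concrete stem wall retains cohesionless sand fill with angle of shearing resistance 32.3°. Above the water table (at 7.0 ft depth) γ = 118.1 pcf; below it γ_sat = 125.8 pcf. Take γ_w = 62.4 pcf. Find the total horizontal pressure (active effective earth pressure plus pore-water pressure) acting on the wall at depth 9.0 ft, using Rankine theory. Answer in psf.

414 psf

K_a = (1 − sin φ)/(1 + sin φ) = 0.3035.
γ' = 125.8 − 62.4 = 63.40 pcf.
Effective vertical stress at 9.0 ft: σ'_v = 118.1×7.0 + 63.40×2.00 = 953.5 psf.
σ'_h = K_a σ'_v = 0.3035 × 953.5 = 289.4 psf; u = γ_w × 2.00 = 124.8 psf.
Total σ_h = 289.4 + 124.8 = 414.2 psf.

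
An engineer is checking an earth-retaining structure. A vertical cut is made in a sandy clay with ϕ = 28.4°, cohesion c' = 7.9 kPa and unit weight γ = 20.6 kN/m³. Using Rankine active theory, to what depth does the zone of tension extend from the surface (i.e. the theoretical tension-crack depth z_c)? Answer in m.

K_a = tan²(45° − 28.4°/2) = 0.3554; √K_a = 0.5961.
The active pressure is zero where K_a γ z = 2c√K_a, so z_c = 2c/(γ√K_a) = 2×7.9/(20.6×0.5961) = 1.287 m.

1.29 m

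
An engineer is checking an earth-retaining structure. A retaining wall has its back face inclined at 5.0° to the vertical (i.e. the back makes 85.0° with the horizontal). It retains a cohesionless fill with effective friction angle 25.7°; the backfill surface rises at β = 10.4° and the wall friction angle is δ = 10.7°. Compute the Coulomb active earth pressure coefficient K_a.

K_a = sin²(α+φ) / [sin²α · sin(α−δ) · (1 + √{sin(φ+δ)sin(φ−β) / (sin(α−δ)sin(α+β))})²].
With α = 85.0°, φ = 25.7°, δ = 10.7°, β = 10.4°: K_a = 0.4645.

0.465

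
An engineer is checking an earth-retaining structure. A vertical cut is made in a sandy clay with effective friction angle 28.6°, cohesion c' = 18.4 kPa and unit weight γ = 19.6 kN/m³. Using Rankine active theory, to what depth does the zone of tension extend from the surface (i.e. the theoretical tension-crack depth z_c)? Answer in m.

3.16 m

K_a = tan²(45° − 28.6°/2) = 0.3525; √K_a = 0.5938.
The active pressure is zero where K_a γ z = 2c√K_a, so z_c = 2c/(γ√K_a) = 2×18.4/(19.6×0.5938) = 3.162 m.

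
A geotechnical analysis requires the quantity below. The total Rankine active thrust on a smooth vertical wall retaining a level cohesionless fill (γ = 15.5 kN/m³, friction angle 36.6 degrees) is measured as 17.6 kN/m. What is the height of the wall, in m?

3.00 m

K_a = 0.2530. P_a = ½ K_a γ H² ⇒ H = √(2P_a/(K_a γ)).
H = √(2×17.6/(0.2530×15.5)) = 2.996 m.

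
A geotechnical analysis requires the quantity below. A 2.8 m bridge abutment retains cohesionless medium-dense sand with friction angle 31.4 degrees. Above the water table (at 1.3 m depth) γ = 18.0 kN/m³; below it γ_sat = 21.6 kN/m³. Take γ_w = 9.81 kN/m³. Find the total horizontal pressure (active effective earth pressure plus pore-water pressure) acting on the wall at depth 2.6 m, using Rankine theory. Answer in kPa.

K_a = (1 − sin φ)/(1 + sin φ) = 0.3149.
γ' = 21.6 − 9.81 = 11.79 kN/m³.
Effective vertical stress at 2.6 m: σ'_v = 18.0×1.3 + 11.79×1.30 = 38.73 kPa.
σ'_h = K_a σ'_v = 0.3149 × 38.73 = 12.20 kPa; u = γ_w × 1.30 = 12.75 kPa.
Total σ_h = 12.20 + 12.75 = 24.95 kPa.

24.9 kPa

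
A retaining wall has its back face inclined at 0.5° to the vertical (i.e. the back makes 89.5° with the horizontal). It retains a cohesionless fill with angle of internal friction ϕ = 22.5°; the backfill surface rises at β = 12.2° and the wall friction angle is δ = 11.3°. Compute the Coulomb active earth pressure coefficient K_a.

K_a = sin²(α+φ) / [sin²α · sin(α−δ) · (1 + √{sin(φ+δ)sin(φ−β) / (sin(α−δ)sin(α+β))})²].
With α = 89.5°, φ = 22.5°, δ = 11.3°, β = 12.2°: K_a = 0.5024.

0.502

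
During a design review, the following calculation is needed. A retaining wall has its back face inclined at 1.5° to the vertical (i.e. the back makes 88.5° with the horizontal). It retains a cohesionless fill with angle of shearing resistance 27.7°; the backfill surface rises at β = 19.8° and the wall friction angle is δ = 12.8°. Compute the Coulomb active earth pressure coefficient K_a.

K_a = sin²(α+φ) / [sin²α · sin(α−δ) · (1 + √{sin(φ+δ)sin(φ−β) / (sin(α−δ)sin(α+β))})²].
With α = 88.5°, φ = 27.7°, δ = 12.8°, β = 19.8°: K_a = 0.4834.

0.483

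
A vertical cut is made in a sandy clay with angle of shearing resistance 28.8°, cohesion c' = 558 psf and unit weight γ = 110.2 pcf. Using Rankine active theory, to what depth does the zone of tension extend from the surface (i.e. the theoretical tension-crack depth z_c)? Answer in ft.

17.1 ft

K_a = tan²(45° − 28.8°/2) = 0.3498; √K_a = 0.5914.
The active pressure is zero where K_a γ z = 2c√K_a, so z_c = 2c/(γ√K_a) = 2×558/(110.2×0.5914) = 17.12 ft.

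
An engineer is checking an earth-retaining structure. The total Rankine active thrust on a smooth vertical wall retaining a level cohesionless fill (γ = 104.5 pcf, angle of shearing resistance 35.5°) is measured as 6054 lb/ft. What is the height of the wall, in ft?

20.9 ft

K_a = 0.2653. P_a = ½ K_a γ H² ⇒ H = √(2P_a/(K_a γ)).
H = √(2×6054/(0.2653×104.5)) = 20.90 ft.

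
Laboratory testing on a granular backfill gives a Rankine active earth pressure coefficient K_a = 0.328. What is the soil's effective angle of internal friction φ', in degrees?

30.4°

K_a = tan²(45° − φ/2) ⇒ 45° − φ/2 = arctan(√0.328) = 29.80°.
φ = 2(45° − 29.80°) = 30.40°.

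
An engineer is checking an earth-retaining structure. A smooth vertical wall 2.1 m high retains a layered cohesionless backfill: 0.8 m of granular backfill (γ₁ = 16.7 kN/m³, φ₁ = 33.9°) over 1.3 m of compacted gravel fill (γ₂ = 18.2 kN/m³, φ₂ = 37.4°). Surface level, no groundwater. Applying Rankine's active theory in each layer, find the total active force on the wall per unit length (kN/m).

9.52 kN/m

K_a1 = tan²(45°−33.9°/2) = 0.2839; K_a2 = tan²(45°−37.4°/2) = 0.2443.
Layer 1: σ at base = K_a1 γ₁ h₁ = 3.793 kPa; P₁ = ½×3.793×0.8 = 1.517.
Layer 2: σ_v at top = γ₁h₁ = 13.36; σ_h top = K_a2×13.36 = 3.263; σ_h base = K_a2×(13.36+18.2×1.3) = 9.043.
P₂ = ½(3.263+9.043)×1.3 = 7.999. Total P_a = 1.517+7.999 = 9.516 kN/m.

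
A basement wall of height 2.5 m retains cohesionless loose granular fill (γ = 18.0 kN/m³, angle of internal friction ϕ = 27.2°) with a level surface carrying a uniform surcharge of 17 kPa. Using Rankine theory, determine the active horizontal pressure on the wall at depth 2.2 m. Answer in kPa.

21.1 kPa

K_a = (1 − sin φ)/(1 + sin φ) = 0.3726.
σ_v = γz + q = 18.0 × 2.2 + 17 = 56.60 kPa.
σ_h = K_a σ_v = 0.3726 × 56.60 = 21.09 kPa.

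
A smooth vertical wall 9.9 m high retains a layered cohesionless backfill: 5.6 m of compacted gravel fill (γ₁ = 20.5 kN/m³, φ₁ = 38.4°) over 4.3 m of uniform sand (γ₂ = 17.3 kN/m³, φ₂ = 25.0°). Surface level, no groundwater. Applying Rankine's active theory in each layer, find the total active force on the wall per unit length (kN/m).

K_a1 = tan²(45°−38.4°/2) = 0.2337; K_a2 = tan²(45°−25.0°/2) = 0.4059.
Layer 1: σ at base = K_a1 γ₁ h₁ = 26.83 kPa; P₁ = ½×26.83×5.6 = 75.12.
Layer 2: σ_v at top = γ₁h₁ = 114.8; σ_h top = K_a2×114.8 = 46.59; σ_h base = K_a2×(114.8+17.3×4.3) = 76.78.
P₂ = ½(46.59+76.78)×4.3 = 265.3. Total P_a = 75.12+265.3 = 340.4 kN/m.

340 kN/m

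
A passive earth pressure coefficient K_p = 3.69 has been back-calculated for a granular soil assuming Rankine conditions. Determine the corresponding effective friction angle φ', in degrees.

K_p = (1+sin φ)/(1−sin φ) ⇒ sin φ = (K_p − 1)/(K_p + 1) = 0.5736.
φ = arcsin(0.5736) = 35.00°.

35.0°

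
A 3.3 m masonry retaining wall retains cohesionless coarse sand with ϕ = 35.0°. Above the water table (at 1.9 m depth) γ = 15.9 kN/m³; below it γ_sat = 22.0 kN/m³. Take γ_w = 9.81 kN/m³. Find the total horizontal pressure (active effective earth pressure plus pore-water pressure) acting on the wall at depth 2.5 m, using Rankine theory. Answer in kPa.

16.1 kPa

K_a = (1 − sin φ)/(1 + sin φ) = 0.2710.
γ' = 22.0 − 9.81 = 12.19 kN/m³.
Effective vertical stress at 2.5 m: σ'_v = 15.9×1.9 + 12.19×0.600 = 37.52 kPa.
σ'_h = K_a σ'_v = 0.2710 × 37.52 = 10.17 kPa; u = γ_w × 0.600 = 5.886 kPa.
Total σ_h = 10.17 + 5.886 = 16.05 kPa.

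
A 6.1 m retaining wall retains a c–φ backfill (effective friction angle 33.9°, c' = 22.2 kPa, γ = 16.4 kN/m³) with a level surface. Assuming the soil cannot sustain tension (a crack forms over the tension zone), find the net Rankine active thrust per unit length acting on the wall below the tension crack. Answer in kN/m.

2.42 kN/m

K_a = 0.2839; √K_a = 0.5328.
Tension-crack depth z_c = 2c/(γ√K_a) = 2×22.2/(16.4×0.5328) = 5.081 m.
σ_a at base = K_a γ H − 2c√K_a = 0.2839×16.4×6.1 − 2×22.2×0.5328 = 4.744 kPa.
P_a = ½ × 4.744 × (H − z_c) = 0.5×4.744×1.019 = 2.417 kN/m.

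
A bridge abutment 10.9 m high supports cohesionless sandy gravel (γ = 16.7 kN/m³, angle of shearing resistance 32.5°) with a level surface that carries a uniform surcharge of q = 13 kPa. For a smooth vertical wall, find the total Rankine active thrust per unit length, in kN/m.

K_a = tan²(45° − φ/2) = 0.3010.
Soil triangle: ½ K_a γ H² = 0.5×0.3010×16.7×10.9² = 298.6 kN/m.
Surcharge rectangle: K_a q H = 0.3010×13×10.9 = 42.65 kN/m.
Total = 298.6 + 42.65 = 341.2 kN/m.

341 kN/m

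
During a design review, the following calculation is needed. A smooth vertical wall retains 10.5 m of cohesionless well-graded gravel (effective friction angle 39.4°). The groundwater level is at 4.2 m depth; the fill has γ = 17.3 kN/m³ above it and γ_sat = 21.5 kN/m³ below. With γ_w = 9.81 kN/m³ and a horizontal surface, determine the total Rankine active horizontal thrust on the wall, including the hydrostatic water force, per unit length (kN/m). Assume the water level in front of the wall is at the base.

383 kN/m

K_a = tan²(45° − φ/2) = 0.2234.
γ' = 21.5 − 9.81 = 11.69 kN/m³. Depth below WT = 6.3 m.
σ'_h at WT = K_a γ d_w = 16.24 kPa; at base = 16.24 + K_a γ' × 6.3 = 32.69 kPa.
P₁ (0–4.2 m) = ½×16.24×4.2 = 34.09. P₂ (4.2–10.5 m) = ½(16.24+32.69)×6.3 = 154.1.
P_w = ½ γ_w h₂² = 0.5×9.81×6.3² = 194.7. Total = 34.09+154.1+194.7 = 382.9 kN/m.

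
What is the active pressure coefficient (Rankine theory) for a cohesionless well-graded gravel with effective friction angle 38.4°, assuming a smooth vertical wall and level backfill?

0.234

K_a = (1 − sin φ)/(1 + sin φ) = (1 − sin 38.4°)/(1 + sin 38.4°) = 0.2337.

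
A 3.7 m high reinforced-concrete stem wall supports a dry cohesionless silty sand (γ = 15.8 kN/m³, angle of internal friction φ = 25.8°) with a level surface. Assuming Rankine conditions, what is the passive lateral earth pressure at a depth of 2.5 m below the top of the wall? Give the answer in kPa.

100 kPa

K_p = (1 + sin φ)/(1 − sin φ) = 2.541.
σ_h = K_p γ z = 2.541 × 15.8 × 2.5 = 100.4 kPa.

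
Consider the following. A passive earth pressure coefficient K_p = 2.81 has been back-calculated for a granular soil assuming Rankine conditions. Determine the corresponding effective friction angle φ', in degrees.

K_p = (1+sin φ)/(1−sin φ) ⇒ sin φ = (K_p − 1)/(K_p + 1) = 0.4751.
φ = arcsin(0.4751) = 28.36°.

28.4°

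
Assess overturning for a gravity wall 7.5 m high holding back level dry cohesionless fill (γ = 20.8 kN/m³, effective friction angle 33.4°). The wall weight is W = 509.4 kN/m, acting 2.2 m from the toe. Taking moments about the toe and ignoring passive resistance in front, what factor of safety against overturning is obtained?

2.64

K_a = tan²(45° − 33.4°/2) = 0.2899.
P_a = ½K_aγH² = 0.5×0.2899×20.8×7.5² = 169.6 kN/m, acting at H/3 = 2.500 m above the base.
Overturning moment M_o = P_a × H/3 = 169.6 × 2.500 = 424.0.
Resisting moment M_r = W × 2.2 = 509.4 × 2.2 = 1121.
FS_overturning = M_r/M_o = 1121/424.0 = 2.643.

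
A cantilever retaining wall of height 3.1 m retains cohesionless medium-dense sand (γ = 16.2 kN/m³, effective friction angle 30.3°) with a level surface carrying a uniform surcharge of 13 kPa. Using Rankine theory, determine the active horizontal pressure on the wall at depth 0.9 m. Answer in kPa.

K_a = (1 − sin φ)/(1 + sin φ) = 0.3293.
σ_v = γz + q = 16.2 × 0.9 + 13 = 27.58 kPa.
σ_h = K_a σ_v = 0.3293 × 27.58 = 9.083 kPa.

9.08 kPa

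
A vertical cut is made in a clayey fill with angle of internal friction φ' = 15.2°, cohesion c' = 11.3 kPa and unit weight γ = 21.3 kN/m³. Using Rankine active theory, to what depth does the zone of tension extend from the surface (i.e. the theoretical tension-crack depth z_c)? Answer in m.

K_a = tan²(45° − 15.2°/2) = 0.5845; √K_a = 0.7646.
The active pressure is zero where K_a γ z = 2c√K_a, so z_c = 2c/(γ√K_a) = 2×11.3/(21.3×0.7646) = 1.388 m.

1.39 m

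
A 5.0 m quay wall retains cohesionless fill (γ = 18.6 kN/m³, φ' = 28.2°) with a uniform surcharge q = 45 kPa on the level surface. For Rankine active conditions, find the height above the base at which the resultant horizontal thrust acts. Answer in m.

2.08 m

K_a = 0.3582.
Triangular part P₁ = ½K_aγH² = 83.28 at H/3 = 1.667 m; rectangular part P₂ = K_a q H = 80.59 at H/2 = 2.500 m.
ȳ = (P₁·1.667 + P₂·2.500)/(P₁+P₂) = 2.077 m.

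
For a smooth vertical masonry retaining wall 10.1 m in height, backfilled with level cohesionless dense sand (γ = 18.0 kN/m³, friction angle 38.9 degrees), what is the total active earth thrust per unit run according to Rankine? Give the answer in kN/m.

K_a = tan²(45° − φ/2) = 0.2285.
P_a = ½ K_a γ H² = 0.5 × 0.2285 × 18.0 × 10.1² = 209.8 kN/m.

210 kN/m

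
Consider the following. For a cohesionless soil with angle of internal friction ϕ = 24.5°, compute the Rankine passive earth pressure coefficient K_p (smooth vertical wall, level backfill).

2.42

K_p = (1 + sin φ)/(1 − sin φ) = tan²(45° + 24.5°/2) = 2.417.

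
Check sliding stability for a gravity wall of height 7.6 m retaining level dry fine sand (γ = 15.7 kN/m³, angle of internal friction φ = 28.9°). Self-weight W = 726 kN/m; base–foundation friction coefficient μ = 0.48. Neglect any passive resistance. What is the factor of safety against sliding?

2.21

K_a = tan²(45° − 28.9°/2) = 0.3484.
P_a = ½K_aγH² = 0.5×0.3484×15.7×7.6² = 158.0 kN/m, acting at H/3 = 2.533 m above the base.
FS_sliding = μW / P_a = 0.48×726 / 158.0 = 2.206.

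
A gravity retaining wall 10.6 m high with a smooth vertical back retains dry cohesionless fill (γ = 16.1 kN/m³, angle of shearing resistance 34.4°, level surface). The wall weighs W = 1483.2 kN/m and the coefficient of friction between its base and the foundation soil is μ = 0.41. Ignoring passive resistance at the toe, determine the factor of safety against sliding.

K_a = tan²(45° − 34.4°/2) = 0.2780.
P_a = ½K_aγH² = 0.5×0.2780×16.1×10.6² = 251.4 kN/m, acting at H/3 = 3.533 m above the base.
FS_sliding = μW / P_a = 0.41×1483.2 / 251.4 = 2.419.

2.42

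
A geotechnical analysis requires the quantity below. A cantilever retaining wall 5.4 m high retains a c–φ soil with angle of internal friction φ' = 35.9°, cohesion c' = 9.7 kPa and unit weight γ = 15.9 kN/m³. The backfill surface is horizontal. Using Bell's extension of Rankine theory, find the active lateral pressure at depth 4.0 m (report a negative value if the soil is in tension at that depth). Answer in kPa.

6.68 kPa

K_a = (1 − sin φ)/(1 + sin φ) = 0.2607.
σ_a = K_a γ z − 2c√K_a = 0.2607×15.9×4.0 − 2×9.7×0.5106 = 6.677 kPa.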